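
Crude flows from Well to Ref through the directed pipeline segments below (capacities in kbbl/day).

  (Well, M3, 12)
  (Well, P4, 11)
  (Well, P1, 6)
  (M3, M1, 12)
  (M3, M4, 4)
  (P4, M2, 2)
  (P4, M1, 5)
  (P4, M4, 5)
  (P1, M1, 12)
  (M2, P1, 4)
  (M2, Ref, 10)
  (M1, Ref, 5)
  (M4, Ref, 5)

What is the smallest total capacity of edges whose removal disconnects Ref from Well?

Augment Well→M3→M1→Ref: bottleneck 5, flow now 5.
Augment Well→M3→M4→Ref: bottleneck 4, flow now 9.
Augment Well→P4→M2→Ref: bottleneck 2, flow now 11.
Augment Well→P4→M4→Ref: bottleneck 1, flow now 12.
No augmenting path remains; maximum flow = 12.
By max-flow min-cut, the minimum cut capacity equals the max flow.
In the residual graph, reachable from Well: {Well, M3, P4, P1, M1, M4}.
Min-cut edges: P4→M2 (2), M1→Ref (5), M4→Ref (5); capacity 2 + 5 + 5 = 12.

12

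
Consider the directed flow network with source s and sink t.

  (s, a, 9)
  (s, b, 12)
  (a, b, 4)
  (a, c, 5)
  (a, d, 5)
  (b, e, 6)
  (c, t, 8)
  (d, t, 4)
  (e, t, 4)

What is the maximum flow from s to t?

13

Augment s→a→c→t: bottleneck 5, flow now 5.
Augment s→a→d→t: bottleneck 4, flow now 9.
Augment s→b→e→t: bottleneck 4, flow now 13.
No augmenting path remains; maximum flow = 13.
In the residual graph, reachable from s: {s, b, e}.
Min-cut edges: s→a (9), e→t (4); capacity 9 + 4 = 13.
This cut is saturated, so no flow can exceed 13.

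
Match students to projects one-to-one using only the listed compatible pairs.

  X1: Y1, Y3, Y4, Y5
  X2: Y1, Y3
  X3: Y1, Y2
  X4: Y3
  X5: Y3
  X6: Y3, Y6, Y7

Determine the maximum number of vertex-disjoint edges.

Unit-capacity flow: source→left, listed edges, right→sink; max matching = max flow.
Augmenting path X1→Y1 (+1); matched 1.
Augmenting path X2→Y3 (+1); matched 2.
Augmenting path X3→Y2 (+1); matched 3.
Augmenting path X6→Y6 (+1); matched 4.
Augmenting path X4→Y3→X2→Y1→X1→Y4 (+1); matched 5.
No augmenting path remains; maximum matching = 5.
König certificate: {X1, X2, X3, X6, Y3} is a vertex cover of size 5 (every listed pair touches it), so no matching can be larger.

5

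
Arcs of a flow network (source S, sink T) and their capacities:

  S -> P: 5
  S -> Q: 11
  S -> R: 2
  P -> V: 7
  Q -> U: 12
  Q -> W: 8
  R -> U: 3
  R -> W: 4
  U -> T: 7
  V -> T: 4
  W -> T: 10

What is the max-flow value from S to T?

17

Augment S→P→V→T: bottleneck 4, flow now 4.
Augment S→Q→U→T: bottleneck 7, flow now 11.
Augment S→Q→W→T: bottleneck 4, flow now 15.
Augment S→R→W→T: bottleneck 2, flow now 17.
No augmenting path remains; maximum flow = 17.
In the residual graph, reachable from S: {S, P, V}.
Min-cut edges: S→Q (11), S→R (2), V→T (4); capacity 11 + 2 + 4 = 17.
This cut is saturated, so no flow can exceed 17.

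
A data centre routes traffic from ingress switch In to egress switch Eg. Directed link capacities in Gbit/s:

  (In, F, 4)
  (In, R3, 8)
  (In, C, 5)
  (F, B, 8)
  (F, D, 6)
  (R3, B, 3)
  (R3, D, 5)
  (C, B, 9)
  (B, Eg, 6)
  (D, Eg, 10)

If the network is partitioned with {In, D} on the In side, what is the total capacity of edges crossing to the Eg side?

27

Edges leaving {In, D}: In→F (4), In→R3 (8), In→C (5), D→Eg (10).
Cut capacity = 4 + 8 + 5 + 10 = 27.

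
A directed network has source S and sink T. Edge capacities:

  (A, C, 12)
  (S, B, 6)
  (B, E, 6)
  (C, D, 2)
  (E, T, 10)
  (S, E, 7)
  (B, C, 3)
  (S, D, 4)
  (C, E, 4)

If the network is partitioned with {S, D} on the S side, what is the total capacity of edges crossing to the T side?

Edges leaving {S, D}: S→B (6), S→E (7).
Cut capacity = 6 + 7 = 13.

13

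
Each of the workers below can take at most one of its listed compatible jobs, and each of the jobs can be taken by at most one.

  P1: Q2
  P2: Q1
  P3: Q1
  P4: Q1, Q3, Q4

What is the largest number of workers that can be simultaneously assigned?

3

Unit-capacity flow: source→left, listed edges, right→sink; max matching = max flow.
Augmenting path P1→Q2 (+1); matched 1.
Augmenting path P2→Q1 (+1); matched 2.
Augmenting path P4→Q3 (+1); matched 3.
No augmenting path remains; maximum matching = 3.
König certificate: {P1, P4, Q1} is a vertex cover of size 3 (every listed pair touches it), so no matching can be larger.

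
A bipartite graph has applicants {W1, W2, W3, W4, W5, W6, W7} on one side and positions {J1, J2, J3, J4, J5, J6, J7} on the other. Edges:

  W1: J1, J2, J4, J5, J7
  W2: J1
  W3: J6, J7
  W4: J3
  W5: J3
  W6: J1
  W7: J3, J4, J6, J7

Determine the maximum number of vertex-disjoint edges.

Unit-capacity flow: source→left, listed edges, right→sink; max matching = max flow.
Augmenting path W1→J1 (+1); matched 1.
Augmenting path W3→J6 (+1); matched 2.
Augmenting path W4→J3 (+1); matched 3.
Augmenting path W7→J4 (+1); matched 4.
Augmenting path W2→J1→W1→J2 (+1); matched 5.
No augmenting path remains; maximum matching = 5.
König certificate: {W1, W3, W7, J1, J3} is a vertex cover of size 5 (every listed pair touches it), so no matching can be larger.

5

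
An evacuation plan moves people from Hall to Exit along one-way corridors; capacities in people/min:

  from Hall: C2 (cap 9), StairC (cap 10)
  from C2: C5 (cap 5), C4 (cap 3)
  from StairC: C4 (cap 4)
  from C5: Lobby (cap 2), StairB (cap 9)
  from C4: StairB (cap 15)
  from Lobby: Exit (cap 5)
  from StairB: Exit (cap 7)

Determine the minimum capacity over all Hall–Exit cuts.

9

Augment Hall→C2→C5→Lobby→Exit: bottleneck 2, flow now 2.
Augment Hall→C2→C5→StairB→Exit: bottleneck 3, flow now 5.
Augment Hall→C2→C4→StairB→Exit: bottleneck 3, flow now 8.
Augment Hall→StairC→C4→StairB→Exit: bottleneck 1, flow now 9.
No augmenting path remains; maximum flow = 9.
By max-flow min-cut, the minimum cut capacity equals the max flow.
In the residual graph, reachable from Hall: {Hall, C2, StairC, C5, C4, StairB}.
Min-cut edges: C5→Lobby (2), StairB→Exit (7); capacity 2 + 7 = 9.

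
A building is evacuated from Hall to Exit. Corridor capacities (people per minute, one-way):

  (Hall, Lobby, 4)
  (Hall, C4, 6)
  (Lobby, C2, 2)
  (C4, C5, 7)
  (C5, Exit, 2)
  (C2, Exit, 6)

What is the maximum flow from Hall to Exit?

Augment Hall→Lobby→C2→Exit: bottleneck 2, flow now 2.
Augment Hall→C4→C5→Exit: bottleneck 2, flow now 4.
No augmenting path remains; maximum flow = 4.
In the residual graph, reachable from Hall: {Hall, Lobby, C4, C5}.
Min-cut edges: Lobby→C2 (2), C5→Exit (2); capacity 2 + 2 = 4.
This cut is saturated, so no flow can exceed 4.

4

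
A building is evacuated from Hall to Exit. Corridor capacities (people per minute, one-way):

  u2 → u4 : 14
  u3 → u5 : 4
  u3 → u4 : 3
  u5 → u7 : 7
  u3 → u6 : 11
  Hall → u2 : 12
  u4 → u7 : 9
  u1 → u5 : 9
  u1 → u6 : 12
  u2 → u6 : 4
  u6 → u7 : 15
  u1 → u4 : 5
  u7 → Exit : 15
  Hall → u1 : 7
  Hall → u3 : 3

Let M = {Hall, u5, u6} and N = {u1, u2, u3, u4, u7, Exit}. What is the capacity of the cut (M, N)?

Edges leaving {Hall, u5, u6}: Hall→u1 (7), Hall→u2 (12), Hall→u3 (3), u5→u7 (7), u6→u7 (15).
Cut capacity = 7 + 12 + 3 + 7 + 15 = 44.

44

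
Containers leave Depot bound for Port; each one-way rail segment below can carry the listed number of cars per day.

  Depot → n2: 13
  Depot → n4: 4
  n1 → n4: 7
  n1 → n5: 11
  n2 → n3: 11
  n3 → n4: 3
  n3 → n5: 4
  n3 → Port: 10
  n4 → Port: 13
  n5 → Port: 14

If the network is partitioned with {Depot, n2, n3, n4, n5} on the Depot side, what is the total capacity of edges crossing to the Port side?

Edges leaving {Depot, n2, n3, n4, n5}: n3→Port (10), n4→Port (13), n5→Port (14).
Cut capacity = 10 + 13 + 14 = 37.

37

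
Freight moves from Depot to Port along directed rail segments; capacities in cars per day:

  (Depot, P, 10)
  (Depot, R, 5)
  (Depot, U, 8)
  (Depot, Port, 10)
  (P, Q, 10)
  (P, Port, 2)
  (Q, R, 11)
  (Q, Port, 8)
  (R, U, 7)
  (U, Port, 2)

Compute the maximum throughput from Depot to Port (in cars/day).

22

Augment Depot→Port: bottleneck 10, flow now 10.
Augment Depot→P→Port: bottleneck 2, flow now 12.
Augment Depot→U→Port: bottleneck 2, flow now 14.
Augment Depot→P→Q→Port: bottleneck 8, flow now 22.
No augmenting path remains; maximum flow = 22.
In the residual graph, reachable from Depot: {Depot, R, U}.
Min-cut edges: Depot→P (10), Depot→Port (10), U→Port (2); capacity 10 + 10 + 2 = 22.
This cut is saturated, so no flow can exceed 22.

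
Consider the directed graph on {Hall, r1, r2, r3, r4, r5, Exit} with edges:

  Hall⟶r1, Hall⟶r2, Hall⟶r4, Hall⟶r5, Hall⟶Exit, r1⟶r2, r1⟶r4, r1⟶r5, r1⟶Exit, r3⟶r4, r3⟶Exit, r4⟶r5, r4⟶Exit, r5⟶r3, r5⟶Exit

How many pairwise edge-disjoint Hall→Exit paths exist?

Assign every edge capacity 1; by Menger, the answer equals the max flow.
Path Hall→Exit (+1); total 1.
Path Hall→r1→Exit (+1); total 2.
Path Hall→r4→Exit (+1); total 3.
Path Hall→r5→Exit (+1); total 4.
No residual Hall→Exit path; max flow = 4.
Certifying cut of size 4: {Hall→Exit, Hall→r1, Hall→r4, Hall→r5}.

4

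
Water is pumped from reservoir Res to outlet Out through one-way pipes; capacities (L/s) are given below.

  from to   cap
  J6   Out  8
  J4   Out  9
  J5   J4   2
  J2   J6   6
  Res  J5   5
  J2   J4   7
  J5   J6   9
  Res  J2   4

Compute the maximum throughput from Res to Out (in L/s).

9

Augment Res→J2→J6→Out: bottleneck 4, flow now 4.
Augment Res→J5→J6→Out: bottleneck 4, flow now 8.
Augment Res→J5→J4→Out: bottleneck 1, flow now 9.
No augmenting path remains; maximum flow = 9.
In the residual graph, reachable from Res: {Res}.
Min-cut edges: Res→J2 (4), Res→J5 (5); capacity 4 + 5 = 9.
This cut is saturated, so no flow can exceed 9.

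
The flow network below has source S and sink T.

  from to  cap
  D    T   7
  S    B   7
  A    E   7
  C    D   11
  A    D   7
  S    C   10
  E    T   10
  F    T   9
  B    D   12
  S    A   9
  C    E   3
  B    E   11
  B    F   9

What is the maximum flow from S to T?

24

Augment S→A→D→T: bottleneck 7, flow now 7.
Augment S→A→E→T: bottleneck 2, flow now 9.
Augment S→B→E→T: bottleneck 7, flow now 16.
Augment S→C→E→T: bottleneck 1, flow now 17.
Augment S→C→E→B→F→T: bottleneck 2, flow now 19. (uses reverse residual edge)
Augment S→C→D→A→E→B→F→T: bottleneck 5, flow now 24. (uses reverse residual edge)
No augmenting path remains; maximum flow = 24.
In the residual graph, reachable from S: {S, A, C, D}.
Min-cut edges: S→B (7), A→E (7), C→E (3), D→T (7); capacity 7 + 7 + 3 + 7 = 24.
This cut is saturated, so no flow can exceed 24.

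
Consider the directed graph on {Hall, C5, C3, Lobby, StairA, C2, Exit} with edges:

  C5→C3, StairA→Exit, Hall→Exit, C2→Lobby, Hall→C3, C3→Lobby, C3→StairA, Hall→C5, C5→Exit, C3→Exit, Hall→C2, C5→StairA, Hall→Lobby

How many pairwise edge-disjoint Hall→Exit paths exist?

3

Assign every edge capacity 1; by Menger, the answer equals the max flow.
Path Hall→Exit (+1); total 1.
Path Hall→C5→Exit (+1); total 2.
Path Hall→C3→Exit (+1); total 3.
No residual Hall→Exit path; max flow = 3.
Certifying cut of size 3: {Hall→C3, Hall→C5, Hall→Exit}.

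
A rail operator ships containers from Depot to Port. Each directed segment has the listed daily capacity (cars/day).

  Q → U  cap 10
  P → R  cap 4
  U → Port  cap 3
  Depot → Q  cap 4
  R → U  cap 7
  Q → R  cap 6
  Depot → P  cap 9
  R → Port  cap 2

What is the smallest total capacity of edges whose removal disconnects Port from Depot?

Augment Depot→P→R→Port: bottleneck 2, flow now 2.
Augment Depot→Q→U→Port: bottleneck 3, flow now 5.
No augmenting path remains; maximum flow = 5.
By max-flow min-cut, the minimum cut capacity equals the max flow.
In the residual graph, reachable from Depot: {Depot, P, Q, R, U}.
Min-cut edges: R→Port (2), U→Port (3); capacity 2 + 3 = 5.

5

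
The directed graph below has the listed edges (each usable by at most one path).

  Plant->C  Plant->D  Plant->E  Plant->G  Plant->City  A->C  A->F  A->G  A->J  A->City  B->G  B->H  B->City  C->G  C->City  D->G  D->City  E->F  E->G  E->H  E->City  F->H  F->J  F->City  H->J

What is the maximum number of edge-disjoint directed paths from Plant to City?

4

Assign every edge capacity 1; by Menger, the answer equals the max flow.
Path Plant→City (+1); total 1.
Path Plant→C→City (+1); total 2.
Path Plant→D→City (+1); total 3.
Path Plant→E→City (+1); total 4.
No residual Plant→City path; max flow = 4.
Certifying cut of size 4: {Plant→C, Plant→City, Plant→D, Plant→E}.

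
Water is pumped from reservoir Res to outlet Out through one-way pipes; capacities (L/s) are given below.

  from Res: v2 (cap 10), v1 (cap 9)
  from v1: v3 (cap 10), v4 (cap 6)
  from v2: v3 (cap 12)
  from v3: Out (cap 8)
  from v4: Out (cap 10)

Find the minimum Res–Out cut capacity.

Augment Res→v1→v3→Out: bottleneck 8, flow now 8.
Augment Res→v1→v4→Out: bottleneck 1, flow now 9.
Augment Res→v2→v3→v1→v4→Out: bottleneck 5, flow now 14. (uses reverse residual edge)
No augmenting path remains; maximum flow = 14.
By max-flow min-cut, the minimum cut capacity equals the max flow.
In the residual graph, reachable from Res: {Res, v1, v2, v3}.
Min-cut edges: v1→v4 (6), v3→Out (8); capacity 6 + 8 = 14.

14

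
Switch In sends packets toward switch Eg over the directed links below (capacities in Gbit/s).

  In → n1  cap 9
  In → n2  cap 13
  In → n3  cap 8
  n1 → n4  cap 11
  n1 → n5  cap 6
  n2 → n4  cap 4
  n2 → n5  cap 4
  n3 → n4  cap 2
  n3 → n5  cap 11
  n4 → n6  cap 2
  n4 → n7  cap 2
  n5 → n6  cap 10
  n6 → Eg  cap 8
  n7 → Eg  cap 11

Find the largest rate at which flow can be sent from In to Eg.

10

Augment In→n1→n4→n6→Eg: bottleneck 2, flow now 2.
Augment In→n1→n4→n7→Eg: bottleneck 2, flow now 4.
Augment In→n1→n5→n6→Eg: bottleneck 5, flow now 9.
Augment In→n2→n5→n6→Eg: bottleneck 1, flow now 10.
No augmenting path remains; maximum flow = 10.
In the residual graph, reachable from In: {In, n1, n2, n3, n4, n5, n6}.
Min-cut edges: n4→n7 (2), n6→Eg (8); capacity 2 + 8 = 10.
This cut is saturated, so no flow can exceed 10.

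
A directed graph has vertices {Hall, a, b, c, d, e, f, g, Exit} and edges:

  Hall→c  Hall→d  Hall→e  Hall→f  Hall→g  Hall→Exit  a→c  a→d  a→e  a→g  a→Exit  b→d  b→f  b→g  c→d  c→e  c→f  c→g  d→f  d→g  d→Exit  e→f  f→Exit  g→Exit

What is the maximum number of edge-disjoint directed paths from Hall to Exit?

4

Assign every edge capacity 1; by Menger, the answer equals the max flow.
Path Hall→Exit (+1); total 1.
Path Hall→d→Exit (+1); total 2.
Path Hall→f→Exit (+1); total 3.
Path Hall→g→Exit (+1); total 4.
No residual Hall→Exit path; max flow = 4.
Certifying cut of size 4: {Hall→Exit, d→Exit, f→Exit, g→Exit}.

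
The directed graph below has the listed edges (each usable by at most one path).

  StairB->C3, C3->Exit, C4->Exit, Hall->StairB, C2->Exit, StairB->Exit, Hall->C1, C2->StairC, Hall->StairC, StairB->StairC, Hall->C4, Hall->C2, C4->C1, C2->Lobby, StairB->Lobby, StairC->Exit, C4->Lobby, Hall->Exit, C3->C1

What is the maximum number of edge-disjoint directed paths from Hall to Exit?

Assign every edge capacity 1; by Menger, the answer equals the max flow.
Path Hall→Exit (+1); total 1.
Path Hall→C2→Exit (+1); total 2.
Path Hall→C4→Exit (+1); total 3.
Path Hall→StairB→Exit (+1); total 4.
Path Hall→StairC→Exit (+1); total 5.
No residual Hall→Exit path; max flow = 5.
Certifying cut of size 5: {Hall→C2, Hall→C4, Hall→Exit, Hall→StairB, Hall→StairC}.

5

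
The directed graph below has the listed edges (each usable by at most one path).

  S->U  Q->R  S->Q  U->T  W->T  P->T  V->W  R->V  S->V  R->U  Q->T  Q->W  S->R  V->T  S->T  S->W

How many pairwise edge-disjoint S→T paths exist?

Assign every edge capacity 1; by Menger, the answer equals the max flow.
Path S→T (+1); total 1.
Path S→Q→T (+1); total 2.
Path S→U→T (+1); total 3.
Path S→V→T (+1); total 4.
Path S→W→T (+1); total 5.
No residual S→T path; max flow = 5.
Certifying cut of size 5: {S→Q, S→T, U→T, V→T, W→T}.

5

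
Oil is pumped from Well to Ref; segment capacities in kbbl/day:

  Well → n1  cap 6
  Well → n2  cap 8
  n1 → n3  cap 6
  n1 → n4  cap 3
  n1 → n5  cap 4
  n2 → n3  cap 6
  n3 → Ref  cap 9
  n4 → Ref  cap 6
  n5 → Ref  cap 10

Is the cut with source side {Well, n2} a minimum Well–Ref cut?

Yes — it is a minimum cut (capacity 12).

Given cut capacity: 6 + 6 = 12.
Augment Well→n1→n3→Ref: bottleneck 6, flow now 6.
Augment Well→n2→n3→Ref: bottleneck 3, flow now 9.
Augment Well→n2→n3→n1→n4→Ref: bottleneck 3, flow now 12. (uses reverse residual edge)
No augmenting path remains; maximum flow = 12.
Cut capacity 12 equals the max flow, so it is a minimum cut.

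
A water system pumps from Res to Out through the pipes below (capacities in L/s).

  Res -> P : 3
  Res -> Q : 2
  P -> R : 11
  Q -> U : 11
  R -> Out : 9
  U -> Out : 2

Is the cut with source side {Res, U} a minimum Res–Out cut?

No — its capacity is 7, but the minimum cut has capacity 5.

Given cut capacity: 3 + 2 + 2 = 7.
Augment Res→P→R→Out: bottleneck 3, flow now 3.
Augment Res→Q→U→Out: bottleneck 2, flow now 5.
No augmenting path remains; maximum flow = 5.
In the residual graph, reachable from Res: {Res}.
Min-cut edges: Res→P (3), Res→Q (2); capacity 3 + 2 = 5.
Cut capacity 7 exceeds the max flow 5, so it is not minimum.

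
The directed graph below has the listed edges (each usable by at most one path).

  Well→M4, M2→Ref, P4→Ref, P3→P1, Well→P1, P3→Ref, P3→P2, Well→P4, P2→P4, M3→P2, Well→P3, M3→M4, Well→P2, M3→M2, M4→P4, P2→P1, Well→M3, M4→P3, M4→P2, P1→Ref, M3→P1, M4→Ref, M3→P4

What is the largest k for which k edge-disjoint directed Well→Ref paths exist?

Assign every edge capacity 1; by Menger, the answer equals the max flow.
Path Well→P1→Ref (+1); total 1.
Path Well→M4→Ref (+1); total 2.
Path Well→P3→Ref (+1); total 3.
Path Well→P4→Ref (+1); total 4.
Path Well→M3→M2→Ref (+1); total 5.
No residual Well→Ref path; max flow = 5.
Certifying cut of size 5: {P1→Ref, P4→Ref, Well→M3, Well→M4, Well→P3}.

5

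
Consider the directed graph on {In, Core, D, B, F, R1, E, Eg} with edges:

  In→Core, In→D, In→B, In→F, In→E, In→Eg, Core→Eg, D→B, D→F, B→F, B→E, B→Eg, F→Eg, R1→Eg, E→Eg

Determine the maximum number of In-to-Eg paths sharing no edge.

5

Assign every edge capacity 1; by Menger, the answer equals the max flow.
Path In→Eg (+1); total 1.
Path In→Core→Eg (+1); total 2.
Path In→B→Eg (+1); total 3.
Path In→F→Eg (+1); total 4.
Path In→E→Eg (+1); total 5.
No residual In→Eg path; max flow = 5.
Certifying cut of size 5: {B→Eg, E→Eg, F→Eg, In→Core, In→Eg}.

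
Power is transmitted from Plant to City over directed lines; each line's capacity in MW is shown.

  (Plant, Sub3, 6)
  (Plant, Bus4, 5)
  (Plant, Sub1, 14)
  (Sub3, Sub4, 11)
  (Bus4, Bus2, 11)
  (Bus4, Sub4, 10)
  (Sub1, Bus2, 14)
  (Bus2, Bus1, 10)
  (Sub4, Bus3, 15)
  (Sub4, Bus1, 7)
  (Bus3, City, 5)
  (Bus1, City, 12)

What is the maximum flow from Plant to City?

17

Augment Plant→Sub3→Sub4→Bus3→City: bottleneck 5, flow now 5.
Augment Plant→Sub3→Sub4→Bus1→City: bottleneck 1, flow now 6.
Augment Plant→Bus4→Bus2→Bus1→City: bottleneck 5, flow now 11.
Augment Plant→Sub1→Bus2→Bus1→City: bottleneck 5, flow now 16.
Augment Plant→Sub1→Bus2→Bus4→Sub4→Bus1→City: bottleneck 1, flow now 17. (uses reverse residual edge)
No augmenting path remains; maximum flow = 17.
In the residual graph, reachable from Plant: {Plant, Sub3, Bus4, Sub1, Bus2, Sub4, Bus3, Bus1}.
Min-cut edges: Bus3→City (5), Bus1→City (12); capacity 5 + 12 = 17.
This cut is saturated, so no flow can exceed 17.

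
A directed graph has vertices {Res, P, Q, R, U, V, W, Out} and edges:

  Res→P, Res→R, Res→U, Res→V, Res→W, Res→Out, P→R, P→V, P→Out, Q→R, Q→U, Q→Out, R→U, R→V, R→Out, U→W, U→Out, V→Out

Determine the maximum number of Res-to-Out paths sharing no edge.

Assign every edge capacity 1; by Menger, the answer equals the max flow.
Path Res→Out (+1); total 1.
Path Res→P→Out (+1); total 2.
Path Res→R→Out (+1); total 3.
Path Res→U→Out (+1); total 4.
Path Res→V→Out (+1); total 5.
No residual Res→Out path; max flow = 5.
Certifying cut of size 5: {Res→Out, Res→P, Res→R, Res→U, Res→V}.

5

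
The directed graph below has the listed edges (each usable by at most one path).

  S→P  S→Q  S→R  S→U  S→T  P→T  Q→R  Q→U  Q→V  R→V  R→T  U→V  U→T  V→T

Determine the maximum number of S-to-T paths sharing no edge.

5

Assign every edge capacity 1; by Menger, the answer equals the max flow.
Path S→T (+1); total 1.
Path S→P→T (+1); total 2.
Path S→R→T (+1); total 3.
Path S→U→T (+1); total 4.
Path S→Q→V→T (+1); total 5.
No residual S→T path; max flow = 5.
Certifying cut of size 5: {S→P, S→Q, S→R, S→T, S→U}.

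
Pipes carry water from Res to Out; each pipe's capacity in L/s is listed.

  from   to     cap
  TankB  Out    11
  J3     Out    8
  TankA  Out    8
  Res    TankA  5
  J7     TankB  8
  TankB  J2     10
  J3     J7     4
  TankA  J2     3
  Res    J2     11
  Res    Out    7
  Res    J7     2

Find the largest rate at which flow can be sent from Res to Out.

14

Augment Res→Out: bottleneck 7, flow now 7.
Augment Res→TankA→Out: bottleneck 5, flow now 12.
Augment Res→J7→TankB→Out: bottleneck 2, flow now 14.
No augmenting path remains; maximum flow = 14.
In the residual graph, reachable from Res: {Res, J2}.
Min-cut edges: Res→J7 (2), Res→TankA (5), Res→Out (7); capacity 2 + 5 + 7 = 14.
This cut is saturated, so no flow can exceed 14.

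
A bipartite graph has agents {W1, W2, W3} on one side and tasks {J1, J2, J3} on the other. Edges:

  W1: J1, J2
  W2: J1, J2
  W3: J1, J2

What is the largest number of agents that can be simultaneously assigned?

2

Unit-capacity flow: source→left, listed edges, right→sink; max matching = max flow.
Augmenting path W1→J1 (+1); matched 1.
Augmenting path W2→J2 (+1); matched 2.
No augmenting path remains; maximum matching = 2.
König certificate: {J1, J2} is a vertex cover of size 2 (every listed pair touches it), so no matching can be larger.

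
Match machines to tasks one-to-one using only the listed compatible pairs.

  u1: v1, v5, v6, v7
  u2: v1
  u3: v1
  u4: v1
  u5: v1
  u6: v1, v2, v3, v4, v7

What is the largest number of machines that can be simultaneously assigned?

Unit-capacity flow: source→left, listed edges, right→sink; max matching = max flow.
Augmenting path u1→v1 (+1); matched 1.
Augmenting path u6→v2 (+1); matched 2.
Augmenting path u2→v1→u1→v5 (+1); matched 3.
No augmenting path remains; maximum matching = 3.
König certificate: {u1, u6, v1} is a vertex cover of size 3 (every listed pair touches it), so no matching can be larger.

3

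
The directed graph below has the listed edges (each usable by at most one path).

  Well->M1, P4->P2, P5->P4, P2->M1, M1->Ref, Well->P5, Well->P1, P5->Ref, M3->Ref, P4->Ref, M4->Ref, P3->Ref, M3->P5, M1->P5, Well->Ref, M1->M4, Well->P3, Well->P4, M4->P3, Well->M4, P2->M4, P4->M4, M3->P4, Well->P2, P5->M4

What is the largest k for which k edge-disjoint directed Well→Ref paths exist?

Assign every edge capacity 1; by Menger, the answer equals the max flow.
Path Well→Ref (+1); total 1.
Path Well→P4→Ref (+1); total 2.
Path Well→M1→Ref (+1); total 3.
Path Well→P5→Ref (+1); total 4.
Path Well→M4→Ref (+1); total 5.
Path Well→P3→Ref (+1); total 6.
No residual Well→Ref path; max flow = 6.
Certifying cut of size 6: {M1→Ref, M4→Ref, P3→Ref, P4→Ref, P5→Ref, Well→Ref}.

6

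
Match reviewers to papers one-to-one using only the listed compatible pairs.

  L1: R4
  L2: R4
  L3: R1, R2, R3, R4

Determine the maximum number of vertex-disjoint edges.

2

Unit-capacity flow: source→left, listed edges, right→sink; max matching = max flow.
Augmenting path L1→R4 (+1); matched 1.
Augmenting path L3→R1 (+1); matched 2.
No augmenting path remains; maximum matching = 2.
König certificate: {L3, R4} is a vertex cover of size 2 (every listed pair touches it), so no matching can be larger.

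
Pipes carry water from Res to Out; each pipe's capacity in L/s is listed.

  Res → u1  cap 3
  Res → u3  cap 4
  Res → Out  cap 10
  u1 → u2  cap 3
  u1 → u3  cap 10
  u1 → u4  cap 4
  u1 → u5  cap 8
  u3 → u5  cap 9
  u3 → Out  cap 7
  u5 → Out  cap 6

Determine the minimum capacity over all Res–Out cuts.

Augment Res→Out: bottleneck 10, flow now 10.
Augment Res→u3→Out: bottleneck 4, flow now 14.
Augment Res→u1→u3→Out: bottleneck 3, flow now 17.
No augmenting path remains; maximum flow = 17.
By max-flow min-cut, the minimum cut capacity equals the max flow.
In the residual graph, reachable from Res: {Res}.
Min-cut edges: Res→u1 (3), Res→u3 (4), Res→Out (10); capacity 3 + 4 + 10 = 17.

17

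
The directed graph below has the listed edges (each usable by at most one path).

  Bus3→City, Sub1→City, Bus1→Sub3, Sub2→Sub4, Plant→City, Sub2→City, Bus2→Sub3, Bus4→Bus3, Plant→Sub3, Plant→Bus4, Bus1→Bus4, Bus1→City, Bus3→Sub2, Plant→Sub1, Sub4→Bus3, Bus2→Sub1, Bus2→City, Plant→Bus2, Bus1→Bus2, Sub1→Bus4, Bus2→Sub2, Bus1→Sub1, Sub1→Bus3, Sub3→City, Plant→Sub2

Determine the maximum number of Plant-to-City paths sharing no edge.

Assign every edge capacity 1; by Menger, the answer equals the max flow.
Path Plant→City (+1); total 1.
Path Plant→Bus2→City (+1); total 2.
Path Plant→Sub1→City (+1); total 3.
Path Plant→Sub3→City (+1); total 4.
Path Plant→Sub2→City (+1); total 5.
Path Plant→Bus4→Bus3→City (+1); total 6.
No residual Plant→City path; max flow = 6.
Certifying cut of size 6: {Plant→Bus2, Plant→Bus4, Plant→City, Plant→Sub1, Plant→Sub2, Plant→Sub3}.

6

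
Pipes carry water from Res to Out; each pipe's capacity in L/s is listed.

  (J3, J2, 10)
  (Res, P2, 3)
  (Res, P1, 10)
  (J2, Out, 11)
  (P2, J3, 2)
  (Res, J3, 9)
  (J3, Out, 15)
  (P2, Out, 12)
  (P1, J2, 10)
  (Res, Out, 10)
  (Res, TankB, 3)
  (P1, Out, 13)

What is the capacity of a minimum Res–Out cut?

32

Augment Res→Out: bottleneck 10, flow now 10.
Augment Res→P1→Out: bottleneck 10, flow now 20.
Augment Res→P2→Out: bottleneck 3, flow now 23.
Augment Res→J3→Out: bottleneck 9, flow now 32.
No augmenting path remains; maximum flow = 32.
By max-flow min-cut, the minimum cut capacity equals the max flow.
In the residual graph, reachable from Res: {Res, TankB}.
Min-cut edges: Res→P1 (10), Res→P2 (3), Res→J3 (9), Res→Out (10); capacity 10 + 3 + 9 + 10 = 32.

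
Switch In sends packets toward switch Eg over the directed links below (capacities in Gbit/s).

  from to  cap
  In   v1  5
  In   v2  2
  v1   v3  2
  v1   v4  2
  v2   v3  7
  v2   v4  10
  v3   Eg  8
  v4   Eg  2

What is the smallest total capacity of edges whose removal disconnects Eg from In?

Augment In→v1→v3→Eg: bottleneck 2, flow now 2.
Augment In→v1→v4→Eg: bottleneck 2, flow now 4.
Augment In→v2→v3→Eg: bottleneck 2, flow now 6.
No augmenting path remains; maximum flow = 6.
By max-flow min-cut, the minimum cut capacity equals the max flow.
In the residual graph, reachable from In: {In, v1}.
Min-cut edges: In→v2 (2), v1→v3 (2), v1→v4 (2); capacity 2 + 2 + 2 = 6.

6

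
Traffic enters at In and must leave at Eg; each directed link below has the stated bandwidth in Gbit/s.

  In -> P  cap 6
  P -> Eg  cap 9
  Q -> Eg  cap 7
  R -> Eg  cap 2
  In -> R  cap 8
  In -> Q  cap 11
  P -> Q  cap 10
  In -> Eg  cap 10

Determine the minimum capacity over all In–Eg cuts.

25

Augment In→Eg: bottleneck 10, flow now 10.
Augment In→P→Eg: bottleneck 6, flow now 16.
Augment In→Q→Eg: bottleneck 7, flow now 23.
Augment In→R→Eg: bottleneck 2, flow now 25.
No augmenting path remains; maximum flow = 25.
By max-flow min-cut, the minimum cut capacity equals the max flow.
In the residual graph, reachable from In: {In, Q, R}.
Min-cut edges: In→P (6), In→Eg (10), Q→Eg (7), R→Eg (2); capacity 6 + 10 + 7 + 2 = 25.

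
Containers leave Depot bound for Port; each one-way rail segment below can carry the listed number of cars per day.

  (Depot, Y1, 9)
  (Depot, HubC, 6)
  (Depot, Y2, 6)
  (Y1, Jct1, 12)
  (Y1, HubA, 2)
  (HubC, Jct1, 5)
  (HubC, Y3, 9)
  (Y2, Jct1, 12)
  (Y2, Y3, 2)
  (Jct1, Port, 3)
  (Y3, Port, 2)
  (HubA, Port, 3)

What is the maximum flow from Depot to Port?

7

Augment Depot→Y1→Jct1→Port: bottleneck 3, flow now 3.
Augment Depot→Y1→HubA→Port: bottleneck 2, flow now 5.
Augment Depot→HubC→Y3→Port: bottleneck 2, flow now 7.
No augmenting path remains; maximum flow = 7.
In the residual graph, reachable from Depot: {Depot, Y1, HubC, Y2, Jct1, Y3}.
Min-cut edges: Y1→HubA (2), Jct1→Port (3), Y3→Port (2); capacity 2 + 3 + 2 = 7.
This cut is saturated, so no flow can exceed 7.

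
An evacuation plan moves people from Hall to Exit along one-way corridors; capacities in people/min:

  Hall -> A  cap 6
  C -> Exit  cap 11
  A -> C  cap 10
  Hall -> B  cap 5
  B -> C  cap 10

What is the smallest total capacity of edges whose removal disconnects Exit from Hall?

11

Augment Hall→A→C→Exit: bottleneck 6, flow now 6.
Augment Hall→B→C→Exit: bottleneck 5, flow now 11.
No augmenting path remains; maximum flow = 11.
By max-flow min-cut, the minimum cut capacity equals the max flow.
In the residual graph, reachable from Hall: {Hall}.
Min-cut edges: Hall→A (6), Hall→B (5); capacity 6 + 5 = 11.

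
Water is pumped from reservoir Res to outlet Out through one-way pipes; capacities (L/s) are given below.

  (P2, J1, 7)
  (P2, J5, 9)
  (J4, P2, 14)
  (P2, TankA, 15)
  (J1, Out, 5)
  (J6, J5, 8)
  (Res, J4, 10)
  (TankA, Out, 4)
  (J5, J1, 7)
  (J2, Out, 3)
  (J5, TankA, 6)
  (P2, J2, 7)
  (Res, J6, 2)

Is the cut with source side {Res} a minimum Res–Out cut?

Given cut capacity: 2 + 10 = 12.
Augment Res→J6→J5→TankA→Out: bottleneck 2, flow now 2.
Augment Res→J4→P2→TankA→Out: bottleneck 2, flow now 4.
Augment Res→J4→P2→J1→Out: bottleneck 5, flow now 9.
Augment Res→J4→P2→J2→Out: bottleneck 3, flow now 12.
No augmenting path remains; maximum flow = 12.
Cut capacity 12 equals the max flow, so it is a minimum cut.

Yes — it is a minimum cut (capacity 12).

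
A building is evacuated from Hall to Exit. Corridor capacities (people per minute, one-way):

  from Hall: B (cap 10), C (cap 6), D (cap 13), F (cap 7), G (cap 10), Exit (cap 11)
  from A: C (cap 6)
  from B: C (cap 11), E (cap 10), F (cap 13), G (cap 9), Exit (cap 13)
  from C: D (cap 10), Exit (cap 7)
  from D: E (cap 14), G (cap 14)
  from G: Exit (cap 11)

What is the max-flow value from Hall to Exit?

38

Augment Hall→Exit: bottleneck 11, flow now 11.
Augment Hall→B→Exit: bottleneck 10, flow now 21.
Augment Hall→C→Exit: bottleneck 6, flow now 27.
Augment Hall→G→Exit: bottleneck 10, flow now 37.
Augment Hall→D→G→Exit: bottleneck 1, flow now 38.
No augmenting path remains; maximum flow = 38.
In the residual graph, reachable from Hall: {Hall, D, E, F, G}.
Min-cut edges: Hall→B (10), Hall→C (6), Hall→Exit (11), G→Exit (11); capacity 10 + 6 + 11 + 11 = 38.
This cut is saturated, so no flow can exceed 38.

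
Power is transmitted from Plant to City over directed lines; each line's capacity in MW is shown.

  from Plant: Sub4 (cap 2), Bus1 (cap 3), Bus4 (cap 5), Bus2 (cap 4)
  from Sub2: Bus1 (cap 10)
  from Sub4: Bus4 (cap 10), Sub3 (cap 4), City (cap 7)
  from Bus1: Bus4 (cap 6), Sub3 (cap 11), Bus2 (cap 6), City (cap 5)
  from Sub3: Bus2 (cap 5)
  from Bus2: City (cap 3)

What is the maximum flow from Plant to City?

8

Augment Plant→Sub4→City: bottleneck 2, flow now 2.
Augment Plant→Bus1→City: bottleneck 3, flow now 5.
Augment Plant→Bus2→City: bottleneck 3, flow now 8.
No augmenting path remains; maximum flow = 8.
In the residual graph, reachable from Plant: {Plant, Bus4, Bus2}.
Min-cut edges: Plant→Sub4 (2), Plant→Bus1 (3), Bus2→City (3); capacity 2 + 3 + 3 = 8.
This cut is saturated, so no flow can exceed 8.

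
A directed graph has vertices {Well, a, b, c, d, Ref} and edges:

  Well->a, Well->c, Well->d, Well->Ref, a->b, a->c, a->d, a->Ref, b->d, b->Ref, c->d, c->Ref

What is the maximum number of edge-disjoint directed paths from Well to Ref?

Assign every edge capacity 1; by Menger, the answer equals the max flow.
Path Well→Ref (+1); total 1.
Path Well→a→Ref (+1); total 2.
Path Well→c→Ref (+1); total 3.
No residual Well→Ref path; max flow = 3.
Certifying cut of size 3: {Well→Ref, Well→a, Well→c}.

3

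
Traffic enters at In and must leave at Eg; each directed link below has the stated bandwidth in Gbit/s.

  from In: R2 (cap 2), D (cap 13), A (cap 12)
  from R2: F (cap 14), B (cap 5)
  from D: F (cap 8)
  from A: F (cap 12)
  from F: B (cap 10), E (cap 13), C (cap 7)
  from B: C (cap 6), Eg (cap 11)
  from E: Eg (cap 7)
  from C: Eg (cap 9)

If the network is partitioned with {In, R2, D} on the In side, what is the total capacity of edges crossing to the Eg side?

39

Edges leaving {In, R2, D}: In→A (12), R2→F (14), R2→B (5), D→F (8).
Cut capacity = 12 + 14 + 5 + 8 = 39.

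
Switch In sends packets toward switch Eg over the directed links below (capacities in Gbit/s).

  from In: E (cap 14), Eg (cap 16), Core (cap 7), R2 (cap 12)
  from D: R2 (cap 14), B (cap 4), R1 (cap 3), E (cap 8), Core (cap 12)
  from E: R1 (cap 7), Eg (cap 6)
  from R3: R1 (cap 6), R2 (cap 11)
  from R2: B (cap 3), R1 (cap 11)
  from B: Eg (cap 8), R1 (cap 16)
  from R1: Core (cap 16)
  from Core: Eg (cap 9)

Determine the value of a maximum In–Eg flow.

34

Augment In→Eg: bottleneck 16, flow now 16.
Augment In→E→Eg: bottleneck 6, flow now 22.
Augment In→Core→Eg: bottleneck 7, flow now 29.
Augment In→R2→B→Eg: bottleneck 3, flow now 32.
Augment In→E→R1→Core→Eg: bottleneck 2, flow now 34.
No augmenting path remains; maximum flow = 34.
In the residual graph, reachable from In: {In, E, R2, R1, Core}.
Min-cut edges: In→Eg (16), E→Eg (6), R2→B (3), Core→Eg (9); capacity 16 + 6 + 3 + 9 = 34.
This cut is saturated, so no flow can exceed 34.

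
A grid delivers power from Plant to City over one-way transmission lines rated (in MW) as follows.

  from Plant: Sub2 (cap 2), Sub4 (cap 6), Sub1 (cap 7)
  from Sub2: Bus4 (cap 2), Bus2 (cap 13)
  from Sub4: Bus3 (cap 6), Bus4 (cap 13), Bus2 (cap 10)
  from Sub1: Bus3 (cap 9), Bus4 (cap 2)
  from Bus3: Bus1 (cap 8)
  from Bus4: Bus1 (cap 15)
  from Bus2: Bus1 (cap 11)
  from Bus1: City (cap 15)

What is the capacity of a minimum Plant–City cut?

15

Augment Plant→Sub2→Bus4→Bus1→City: bottleneck 2, flow now 2.
Augment Plant→Sub4→Bus3→Bus1→City: bottleneck 6, flow now 8.
Augment Plant→Sub1→Bus3→Bus1→City: bottleneck 2, flow now 10.
Augment Plant→Sub1→Bus4→Bus1→City: bottleneck 2, flow now 12.
Augment Plant→Sub1→Bus3→Sub4→Bus4→Bus1→City: bottleneck 3, flow now 15. (uses reverse residual edge)
No augmenting path remains; maximum flow = 15.
By max-flow min-cut, the minimum cut capacity equals the max flow.
In the residual graph, reachable from Plant: {Plant}.
Min-cut edges: Plant→Sub2 (2), Plant→Sub4 (6), Plant→Sub1 (7); capacity 2 + 6 + 7 = 15.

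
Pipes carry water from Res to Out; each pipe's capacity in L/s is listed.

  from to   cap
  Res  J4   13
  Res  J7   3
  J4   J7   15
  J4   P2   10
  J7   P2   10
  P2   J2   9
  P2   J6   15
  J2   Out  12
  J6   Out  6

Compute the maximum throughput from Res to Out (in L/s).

Augment Res→J4→P2→J2→Out: bottleneck 9, flow now 9.
Augment Res→J4→P2→J6→Out: bottleneck 1, flow now 10.
Augment Res→J7→P2→J6→Out: bottleneck 3, flow now 13.
Augment Res→J4→J7→P2→J6→Out: bottleneck 2, flow now 15.
No augmenting path remains; maximum flow = 15.
In the residual graph, reachable from Res: {Res, J4, J7, P2, J6}.
Min-cut edges: P2→J2 (9), J6→Out (6); capacity 9 + 6 = 15.
This cut is saturated, so no flow can exceed 15.

15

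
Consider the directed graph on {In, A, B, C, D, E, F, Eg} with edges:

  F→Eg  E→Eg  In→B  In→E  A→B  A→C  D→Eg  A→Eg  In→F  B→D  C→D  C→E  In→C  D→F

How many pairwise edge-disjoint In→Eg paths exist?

3

Assign every edge capacity 1; by Menger, the answer equals the max flow.
Path In→E→Eg (+1); total 1.
Path In→F→Eg (+1); total 2.
Path In→B→D→Eg (+1); total 3.
No residual In→Eg path; max flow = 3.
Certifying cut of size 3: {D→Eg, E→Eg, F→Eg}.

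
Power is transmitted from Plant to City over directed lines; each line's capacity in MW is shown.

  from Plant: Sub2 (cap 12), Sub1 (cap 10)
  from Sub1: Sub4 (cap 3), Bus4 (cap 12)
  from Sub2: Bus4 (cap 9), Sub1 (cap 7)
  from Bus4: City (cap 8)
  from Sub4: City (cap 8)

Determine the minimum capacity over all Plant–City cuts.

11

Augment Plant→Sub1→Bus4→City: bottleneck 8, flow now 8.
Augment Plant→Sub1→Sub4→City: bottleneck 2, flow now 10.
Augment Plant→Sub2→Sub1→Sub4→City: bottleneck 1, flow now 11.
No augmenting path remains; maximum flow = 11.
By max-flow min-cut, the minimum cut capacity equals the max flow.
In the residual graph, reachable from Plant: {Plant, Sub1, Sub2, Bus4}.
Min-cut edges: Sub1→Sub4 (3), Bus4→City (8); capacity 3 + 8 = 11.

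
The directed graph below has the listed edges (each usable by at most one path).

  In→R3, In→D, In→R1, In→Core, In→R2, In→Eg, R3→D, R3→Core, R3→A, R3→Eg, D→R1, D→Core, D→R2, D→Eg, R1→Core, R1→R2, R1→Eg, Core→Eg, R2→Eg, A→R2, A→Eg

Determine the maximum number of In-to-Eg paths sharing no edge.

Assign every edge capacity 1; by Menger, the answer equals the max flow.
Path In→Eg (+1); total 1.
Path In→R3→Eg (+1); total 2.
Path In→D→Eg (+1); total 3.
Path In→R1→Eg (+1); total 4.
Path In→Core→Eg (+1); total 5.
Path In→R2→Eg (+1); total 6.
No residual In→Eg path; max flow = 6.
Certifying cut of size 6: {In→Core, In→D, In→Eg, In→R1, In→R2, In→R3}.

6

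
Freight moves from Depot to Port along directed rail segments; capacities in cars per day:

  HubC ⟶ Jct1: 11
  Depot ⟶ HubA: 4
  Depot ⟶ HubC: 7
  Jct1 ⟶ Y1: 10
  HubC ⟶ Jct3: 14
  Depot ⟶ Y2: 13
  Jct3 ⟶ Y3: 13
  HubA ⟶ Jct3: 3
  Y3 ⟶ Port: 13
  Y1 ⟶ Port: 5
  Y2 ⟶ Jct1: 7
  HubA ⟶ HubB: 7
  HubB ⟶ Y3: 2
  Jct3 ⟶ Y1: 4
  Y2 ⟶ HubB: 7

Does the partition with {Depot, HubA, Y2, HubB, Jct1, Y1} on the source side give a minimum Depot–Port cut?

Given cut capacity: 7 + 3 + 2 + 5 = 17.
Augment Depot→HubA→HubB→Y3→Port: bottleneck 2, flow now 2.
Augment Depot→HubA→Jct3→Y1→Port: bottleneck 2, flow now 4.
Augment Depot→HubC→Jct3→Y1→Port: bottleneck 2, flow now 6.
Augment Depot→HubC→Jct3→Y3→Port: bottleneck 5, flow now 11.
Augment Depot→Y2→Jct1→Y1→Port: bottleneck 1, flow now 12.
Augment Depot→Y2→HubB→HubA→Jct3→Y3→Port: bottleneck 1, flow now 13. (uses reverse residual edge)
Augment Depot→Y2→Jct1→Y1→Jct3→Y3→Port: bottleneck 4, flow now 17. (uses reverse residual edge)
No augmenting path remains; maximum flow = 17.
Cut capacity 17 equals the max flow, so it is a minimum cut.

Yes — it is a minimum cut (capacity 17).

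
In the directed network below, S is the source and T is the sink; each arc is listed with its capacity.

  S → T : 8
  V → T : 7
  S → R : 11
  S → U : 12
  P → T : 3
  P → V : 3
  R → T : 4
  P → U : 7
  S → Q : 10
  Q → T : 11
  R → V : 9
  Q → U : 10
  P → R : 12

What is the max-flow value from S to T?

29

Augment S→T: bottleneck 8, flow now 8.
Augment S→Q→T: bottleneck 10, flow now 18.
Augment S→R→T: bottleneck 4, flow now 22.
Augment S→R→V→T: bottleneck 7, flow now 29.
No augmenting path remains; maximum flow = 29.
In the residual graph, reachable from S: {S, U}.
Min-cut edges: S→Q (10), S→R (11), S→T (8); capacity 10 + 11 + 8 = 29.
This cut is saturated, so no flow can exceed 29.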